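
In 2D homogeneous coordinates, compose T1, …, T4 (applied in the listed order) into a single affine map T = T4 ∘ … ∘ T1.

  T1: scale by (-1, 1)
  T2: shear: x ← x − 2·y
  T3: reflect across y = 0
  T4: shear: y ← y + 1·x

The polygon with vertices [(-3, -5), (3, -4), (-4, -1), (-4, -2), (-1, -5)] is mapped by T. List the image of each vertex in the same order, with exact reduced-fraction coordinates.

T1 scale by (-1, 1): (-3, -5) → (3, -5); (3, -4) → (-3, -4); (-4, -1) → (4, -1); (-4, -2) → (4, -2); (-1, -5) → (1, -5)
T2 shear: x ← x − 2·y: (3, -5) → (13, -5); (-3, -4) → (5, -4); (4, -1) → (6, -1); (4, -2) → (8, -2); (1, -5) → (11, -5)
T3 reflect across y = 0: (13, -5) → (13, 5); (5, -4) → (5, 4); (6, -1) → (6, 1); (8, -2) → (8, 2); (11, -5) → (11, 5)
T4 shear: y ← y + 1·x: (13, 5) → (13, 18); (5, 4) → (5, 9); (6, 1) → (6, 7); (8, 2) → (8, 10); (11, 5) → (11, 16)

image vertices: (13, 18), (5, 9), (6, 7), (8, 10), (11, 16)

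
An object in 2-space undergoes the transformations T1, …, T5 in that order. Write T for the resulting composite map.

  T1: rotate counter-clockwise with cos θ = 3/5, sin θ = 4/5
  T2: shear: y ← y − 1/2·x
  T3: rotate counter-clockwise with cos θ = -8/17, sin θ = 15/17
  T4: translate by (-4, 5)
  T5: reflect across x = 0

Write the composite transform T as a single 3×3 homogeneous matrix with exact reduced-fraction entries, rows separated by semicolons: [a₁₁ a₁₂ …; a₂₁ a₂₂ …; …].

T1 = [3/5 -4/5 0; 4/5 3/5 0; 0 0 1]
T2·T1 = [3/5 -4/5 0; 1/2 1 0; 0 0 1]
T3·…·T1 = [-123/170 -43/85 0; 5/17 -20/17 0; 0 0 1]
T4·…·T1 = [-123/170 -43/85 -4; 5/17 -20/17 5; 0 0 1]
T5·…·T1 = [123/170 43/85 4; 5/17 -20/17 5; 0 0 1]

T = [123/170 43/85 4; 5/17 -20/17 5; 0 0 1]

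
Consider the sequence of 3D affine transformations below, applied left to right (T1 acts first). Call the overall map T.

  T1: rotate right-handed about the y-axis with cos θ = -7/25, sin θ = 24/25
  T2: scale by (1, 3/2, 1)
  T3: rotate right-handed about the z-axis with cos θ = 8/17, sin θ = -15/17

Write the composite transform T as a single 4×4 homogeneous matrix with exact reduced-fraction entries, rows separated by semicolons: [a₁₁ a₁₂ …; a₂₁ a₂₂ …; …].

T1 = [-7/25 0 24/25 0; 0 1 0 0; -24/25 0 -7/25 0; 0 0 0 1]
T2·T1 = [-7/25 0 24/25 0; 0 3/2 0 0; -24/25 0 -7/25 0; 0 0 0 1]
T3·…·T1 = [-56/425 45/34 192/425 0; 21/85 12/17 -72/85 0; -24/25 0 -7/25 0; 0 0 0 1]

T = [-56/425 45/34 192/425 0; 21/85 12/17 -72/85 0; -24/25 0 -7/25 0; 0 0 0 1]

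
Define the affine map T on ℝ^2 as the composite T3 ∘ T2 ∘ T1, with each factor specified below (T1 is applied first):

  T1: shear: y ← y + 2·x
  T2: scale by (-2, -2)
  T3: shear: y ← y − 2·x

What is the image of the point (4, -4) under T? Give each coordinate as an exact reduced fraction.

T1 shear: y ← y + 2·x: (4, -4) → (4, 4)
T2 scale by (-2, -2): (4, 4) → (-8, -8)
T3 shear: y ← y − 2·x: (-8, -8) → (-8, 8)

T(p) = (-8, 8)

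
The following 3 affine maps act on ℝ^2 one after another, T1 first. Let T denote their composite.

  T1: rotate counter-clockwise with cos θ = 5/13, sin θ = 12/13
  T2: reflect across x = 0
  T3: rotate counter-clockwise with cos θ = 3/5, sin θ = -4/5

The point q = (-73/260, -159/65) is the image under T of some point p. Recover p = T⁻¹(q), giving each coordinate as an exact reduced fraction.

p = (-9/4, 1)

T1 = [5/13 -12/13 0; 12/13 5/13 0; 0 0 1]
T2·T1 = [-5/13 12/13 0; 12/13 5/13 0; 0 0 1]
T3·…·T1 = [33/65 56/65 0; 56/65 -33/65 0; 0 0 1]
det M = -1; M⁻¹ = [33/65 56/65 0; 56/65 -33/65 0; 0 0 1]
M⁻¹ · (-73/260, -159/65)ᵀ = (-9/4, 1)ᵀ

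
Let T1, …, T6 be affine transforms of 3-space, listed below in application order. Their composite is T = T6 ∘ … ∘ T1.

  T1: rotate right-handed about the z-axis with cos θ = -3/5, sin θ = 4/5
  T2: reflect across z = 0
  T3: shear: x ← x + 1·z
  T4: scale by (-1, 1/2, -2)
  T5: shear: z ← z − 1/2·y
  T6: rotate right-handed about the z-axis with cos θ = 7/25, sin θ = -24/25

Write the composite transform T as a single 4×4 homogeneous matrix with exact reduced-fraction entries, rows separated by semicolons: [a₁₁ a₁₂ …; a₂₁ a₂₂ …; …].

T = [69/125 -8/125 7/25 0; -58/125 -213/250 -24/25 0; -1/5 3/20 2 0; 0 0 0 1]

T1 = [-3/5 -4/5 0 0; 4/5 -3/5 0 0; 0 0 1 0; 0 0 0 1]
T2·T1 = [-3/5 -4/5 0 0; 4/5 -3/5 0 0; 0 0 -1 0; 0 0 0 1]
T3·…·T1 = [-3/5 -4/5 -1 0; 4/5 -3/5 0 0; 0 0 -1 0; 0 0 0 1]
T4·…·T1 = [3/5 4/5 1 0; 2/5 -3/10 0 0; 0 0 2 0; 0 0 0 1]
T5·…·T1 = [3/5 4/5 1 0; 2/5 -3/10 0 0; -1/5 3/20 2 0; 0 0 0 1]
T6·…·T1 = [69/125 -8/125 7/25 0; -58/125 -213/250 -24/25 0; -1/5 3/20 2 0; 0 0 0 1]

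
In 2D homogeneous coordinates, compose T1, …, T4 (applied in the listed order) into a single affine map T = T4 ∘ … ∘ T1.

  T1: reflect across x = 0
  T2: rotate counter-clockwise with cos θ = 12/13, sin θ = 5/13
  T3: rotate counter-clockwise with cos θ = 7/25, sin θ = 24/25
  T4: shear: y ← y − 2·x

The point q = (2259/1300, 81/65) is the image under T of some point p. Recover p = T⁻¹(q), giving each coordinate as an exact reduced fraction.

T1 = [-1 0 0; 0 1 0; 0 0 1]
T2·T1 = [-12/13 -5/13 0; -5/13 12/13 0; 0 0 1]
T3·…·T1 = [36/325 -323/325 0; -323/325 -36/325 0; 0 0 1]
T4·…·T1 = [36/325 -323/325 0; -79/65 122/65 0; 0 0 1]
det M = -1; M⁻¹ = [-122/65 -323/325 0; -79/65 -36/325 0; 0 0 1]
M⁻¹ · (2259/1300, 81/65)ᵀ = (-9/2, -9/4)ᵀ

p = (-9/2, -9/4)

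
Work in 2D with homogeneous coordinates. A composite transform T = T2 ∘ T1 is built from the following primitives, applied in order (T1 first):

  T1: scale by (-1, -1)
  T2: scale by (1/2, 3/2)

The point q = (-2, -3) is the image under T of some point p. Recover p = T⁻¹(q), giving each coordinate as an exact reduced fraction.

T1 = [-1 0 0; 0 -1 0; 0 0 1]
T2·T1 = [-1/2 0 0; 0 -3/2 0; 0 0 1]
det M = 3/4; M⁻¹ = [-2 0 0; 0 -2/3 0; 0 0 1]
M⁻¹ · (-2, -3)ᵀ = (4, 2)ᵀ

p = (4, 2)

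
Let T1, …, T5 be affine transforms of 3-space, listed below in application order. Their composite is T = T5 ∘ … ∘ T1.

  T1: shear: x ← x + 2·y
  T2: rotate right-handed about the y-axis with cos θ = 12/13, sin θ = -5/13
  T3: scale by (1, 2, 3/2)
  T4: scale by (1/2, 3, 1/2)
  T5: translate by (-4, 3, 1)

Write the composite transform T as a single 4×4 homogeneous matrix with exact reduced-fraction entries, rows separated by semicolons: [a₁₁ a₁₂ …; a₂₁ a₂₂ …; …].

T = [6/13 12/13 -5/26 -4; 0 6 0 3; 15/52 15/26 9/13 1; 0 0 0 1]

T1 = [1 2 0 0; 0 1 0 0; 0 0 1 0; 0 0 0 1]
T2·T1 = [12/13 24/13 -5/13 0; 0 1 0 0; 5/13 10/13 12/13 0; 0 0 0 1]
T3·…·T1 = [12/13 24/13 -5/13 0; 0 2 0 0; 15/26 15/13 18/13 0; 0 0 0 1]
T4·…·T1 = [6/13 12/13 -5/26 0; 0 6 0 0; 15/52 15/26 9/13 0; 0 0 0 1]
T5·…·T1 = [6/13 12/13 -5/26 -4; 0 6 0 3; 15/52 15/26 9/13 1; 0 0 0 1]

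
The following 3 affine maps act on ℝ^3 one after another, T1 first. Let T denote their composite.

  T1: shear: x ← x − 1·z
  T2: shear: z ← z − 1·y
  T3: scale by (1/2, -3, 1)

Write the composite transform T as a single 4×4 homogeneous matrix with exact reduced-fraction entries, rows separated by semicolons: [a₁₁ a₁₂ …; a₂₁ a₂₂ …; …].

T = [1/2 0 -1/2 0; 0 -3 0 0; 0 -1 1 0; 0 0 0 1]

T1 = [1 0 -1 0; 0 1 0 0; 0 0 1 0; 0 0 0 1]
T2·T1 = [1 0 -1 0; 0 1 0 0; 0 -1 1 0; 0 0 0 1]
T3·…·T1 = [1/2 0 -1/2 0; 0 -3 0 0; 0 -1 1 0; 0 0 0 1]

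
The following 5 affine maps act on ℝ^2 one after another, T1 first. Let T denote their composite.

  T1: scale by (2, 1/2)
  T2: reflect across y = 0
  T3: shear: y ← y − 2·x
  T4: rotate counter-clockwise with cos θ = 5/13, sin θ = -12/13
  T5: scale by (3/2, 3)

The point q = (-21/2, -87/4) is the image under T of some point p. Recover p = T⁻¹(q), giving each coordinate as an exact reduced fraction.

T1 = [2 0 0; 0 1/2 0; 0 0 1]
T2·T1 = [2 0 0; 0 -1/2 0; 0 0 1]
T3·…·T1 = [2 0 0; -4 -1/2 0; 0 0 1]
T4·…·T1 = [-38/13 -6/13 0; -44/13 -5/26 0; 0 0 1]
T5·…·T1 = [-57/13 -9/13 0; -132/13 -15/26 0; 0 0 1]
det M = -9/2; M⁻¹ = [5/39 -2/13 0; -88/39 38/39 0; 0 0 1]
M⁻¹ · (-21/2, -87/4)ᵀ = (2, 5/2)ᵀ

p = (2, 5/2)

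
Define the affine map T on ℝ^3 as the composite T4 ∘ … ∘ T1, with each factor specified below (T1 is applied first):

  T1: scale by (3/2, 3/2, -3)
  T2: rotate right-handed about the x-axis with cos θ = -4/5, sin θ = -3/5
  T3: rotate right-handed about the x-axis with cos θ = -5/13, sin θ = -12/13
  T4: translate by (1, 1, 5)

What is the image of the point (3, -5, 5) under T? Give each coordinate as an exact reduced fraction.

T1 scale by (3/2, 3/2, -3): (3, -5, 5) → (9/2, -15/2, -15)
T2 rotate right-handed about the x-axis with cos θ = -4/5, sin θ = -3/5: (9/2, -15/2, -15) → (9/2, -3, 33/2)
T3 rotate right-handed about the x-axis with cos θ = -5/13, sin θ = -12/13: (9/2, -3, 33/2) → (9/2, 213/13, -93/26)
T4 translate by (1, 1, 5): (9/2, 213/13, -93/26) → (11/2, 226/13, 37/26)

T(p) = (11/2, 226/13, 37/26)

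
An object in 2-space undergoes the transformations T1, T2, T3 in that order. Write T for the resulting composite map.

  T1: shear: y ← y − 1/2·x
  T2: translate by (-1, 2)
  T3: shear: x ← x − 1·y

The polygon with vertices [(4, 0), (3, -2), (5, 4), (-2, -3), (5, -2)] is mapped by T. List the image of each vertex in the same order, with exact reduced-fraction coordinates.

T1 shear: y ← y − 1/2·x: (4, 0) → (4, -2); (3, -2) → (3, -7/2); (5, 4) → (5, 3/2); (-2, -3) → (-2, -2); (5, -2) → (5, -9/2)
T2 translate by (-1, 2): (4, -2) → (3, 0); (3, -7/2) → (2, -3/2); (5, 3/2) → (4, 7/2); (-2, -2) → (-3, 0); (5, -9/2) → (4, -5/2)
T3 shear: x ← x − 1·y: (3, 0) → (3, 0); (2, -3/2) → (7/2, -3/2); (4, 7/2) → (1/2, 7/2); (-3, 0) → (-3, 0); (4, -5/2) → (13/2, -5/2)

image vertices: (3, 0), (7/2, -3/2), (1/2, 7/2), (-3, 0), (13/2, -5/2)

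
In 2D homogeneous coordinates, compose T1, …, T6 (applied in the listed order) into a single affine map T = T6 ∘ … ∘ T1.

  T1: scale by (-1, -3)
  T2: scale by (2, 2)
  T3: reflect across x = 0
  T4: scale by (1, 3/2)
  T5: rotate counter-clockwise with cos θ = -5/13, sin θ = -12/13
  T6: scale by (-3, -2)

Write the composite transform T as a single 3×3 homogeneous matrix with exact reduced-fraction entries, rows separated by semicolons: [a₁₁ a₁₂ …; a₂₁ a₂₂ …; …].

T = [30/13 324/13 0; 48/13 -90/13 0; 0 0 1]

T1 = [-1 0 0; 0 -3 0; 0 0 1]
T2·T1 = [-2 0 0; 0 -6 0; 0 0 1]
T3·…·T1 = [2 0 0; 0 -6 0; 0 0 1]
T4·…·T1 = [2 0 0; 0 -9 0; 0 0 1]
T5·…·T1 = [-10/13 -108/13 0; -24/13 45/13 0; 0 0 1]
T6·…·T1 = [30/13 324/13 0; 48/13 -90/13 0; 0 0 1]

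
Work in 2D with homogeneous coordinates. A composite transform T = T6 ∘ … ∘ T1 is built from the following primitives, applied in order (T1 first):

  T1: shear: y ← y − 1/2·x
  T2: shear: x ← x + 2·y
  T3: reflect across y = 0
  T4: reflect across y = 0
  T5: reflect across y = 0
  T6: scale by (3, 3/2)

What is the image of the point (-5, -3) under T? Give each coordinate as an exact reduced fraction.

T1 shear: y ← y − 1/2·x: (-5, -3) → (-5, -1/2)
T2 shear: x ← x + 2·y: (-5, -1/2) → (-6, -1/2)
T3 reflect across y = 0: (-6, -1/2) → (-6, 1/2)
T4 reflect across y = 0: (-6, 1/2) → (-6, -1/2)
T5 reflect across y = 0: (-6, -1/2) → (-6, 1/2)
T6 scale by (3, 3/2): (-6, 1/2) → (-18, 3/4)

T(p) = (-18, 3/4)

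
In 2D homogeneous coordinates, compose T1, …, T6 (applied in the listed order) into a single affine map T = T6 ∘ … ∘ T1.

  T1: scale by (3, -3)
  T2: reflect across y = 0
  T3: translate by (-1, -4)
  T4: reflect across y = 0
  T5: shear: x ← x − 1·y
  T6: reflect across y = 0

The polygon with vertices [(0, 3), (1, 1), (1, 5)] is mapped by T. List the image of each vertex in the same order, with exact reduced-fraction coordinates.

T1 scale by (3, -3): (0, 3) → (0, -9); (1, 1) → (3, -3); (1, 5) → (3, -15)
T2 reflect across y = 0: (0, -9) → (0, 9); (3, -3) → (3, 3); (3, -15) → (3, 15)
T3 translate by (-1, -4): (0, 9) → (-1, 5); (3, 3) → (2, -1); (3, 15) → (2, 11)
T4 reflect across y = 0: (-1, 5) → (-1, -5); (2, -1) → (2, 1); (2, 11) → (2, -11)
T5 shear: x ← x − 1·y: (-1, -5) → (4, -5); (2, 1) → (1, 1); (2, -11) → (13, -11)
T6 reflect across y = 0: (4, -5) → (4, 5); (1, 1) → (1, -1); (13, -11) → (13, 11)

image vertices: (4, 5), (1, -1), (13, 11)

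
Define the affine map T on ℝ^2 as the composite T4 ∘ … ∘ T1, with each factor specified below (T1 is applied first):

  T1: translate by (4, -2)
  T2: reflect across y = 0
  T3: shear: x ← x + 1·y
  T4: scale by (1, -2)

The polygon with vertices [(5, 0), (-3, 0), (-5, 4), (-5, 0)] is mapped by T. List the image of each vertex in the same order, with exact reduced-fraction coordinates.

image vertices: (11, -4), (3, -4), (-3, 4), (1, -4)

T1 translate by (4, -2): (5, 0) → (9, -2); (-3, 0) → (1, -2); (-5, 4) → (-1, 2); (-5, 0) → (-1, -2)
T2 reflect across y = 0: (9, -2) → (9, 2); (1, -2) → (1, 2); (-1, 2) → (-1, -2); (-1, -2) → (-1, 2)
T3 shear: x ← x + 1·y: (9, 2) → (11, 2); (1, 2) → (3, 2); (-1, -2) → (-3, -2); (-1, 2) → (1, 2)
T4 scale by (1, -2): (11, 2) → (11, -4); (3, 2) → (3, -4); (-3, -2) → (-3, 4); (1, 2) → (1, -4)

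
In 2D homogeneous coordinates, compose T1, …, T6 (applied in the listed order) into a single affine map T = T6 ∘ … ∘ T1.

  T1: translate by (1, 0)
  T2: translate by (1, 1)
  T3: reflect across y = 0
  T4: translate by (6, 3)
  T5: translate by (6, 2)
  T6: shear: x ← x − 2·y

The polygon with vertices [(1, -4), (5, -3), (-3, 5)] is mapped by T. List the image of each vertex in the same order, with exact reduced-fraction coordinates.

T1 translate by (1, 0): (1, -4) → (2, -4); (5, -3) → (6, -3); (-3, 5) → (-2, 5)
T2 translate by (1, 1): (2, -4) → (3, -3); (6, -3) → (7, -2); (-2, 5) → (-1, 6)
T3 reflect across y = 0: (3, -3) → (3, 3); (7, -2) → (7, 2); (-1, 6) → (-1, -6)
T4 translate by (6, 3): (3, 3) → (9, 6); (7, 2) → (13, 5); (-1, -6) → (5, -3)
T5 translate by (6, 2): (9, 6) → (15, 8); (13, 5) → (19, 7); (5, -3) → (11, -1)
T6 shear: x ← x − 2·y: (15, 8) → (-1, 8); (19, 7) → (5, 7); (11, -1) → (13, -1)

image vertices: (-1, 8), (5, 7), (13, -1)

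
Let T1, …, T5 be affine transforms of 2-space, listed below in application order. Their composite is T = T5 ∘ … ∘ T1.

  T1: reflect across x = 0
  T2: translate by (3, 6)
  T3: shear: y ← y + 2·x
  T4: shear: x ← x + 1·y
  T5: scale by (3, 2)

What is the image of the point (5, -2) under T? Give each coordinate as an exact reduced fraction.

T(p) = (-6, 0)

T1 reflect across x = 0: (5, -2) → (-5, -2)
T2 translate by (3, 6): (-5, -2) → (-2, 4)
T3 shear: y ← y + 2·x: (-2, 4) → (-2, 0)
T4 shear: x ← x + 1·y: (-2, 0) → (-2, 0)
T5 scale by (3, 2): (-2, 0) → (-6, 0)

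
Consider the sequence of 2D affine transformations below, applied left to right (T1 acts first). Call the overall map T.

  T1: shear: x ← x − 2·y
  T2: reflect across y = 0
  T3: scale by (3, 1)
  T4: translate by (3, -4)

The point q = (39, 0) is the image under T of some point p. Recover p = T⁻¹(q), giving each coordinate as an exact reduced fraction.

T1 = [1 -2 0; 0 1 0; 0 0 1]
T2·T1 = [1 -2 0; 0 -1 0; 0 0 1]
T3·…·T1 = [3 -6 0; 0 -1 0; 0 0 1]
T4·…·T1 = [3 -6 3; 0 -1 -4; 0 0 1]
det M = -3; M⁻¹ = [1/3 -2 -9; 0 -1 -4; 0 0 1]
M⁻¹ · (39, 0)ᵀ = (4, -4)ᵀ

p = (4, -4)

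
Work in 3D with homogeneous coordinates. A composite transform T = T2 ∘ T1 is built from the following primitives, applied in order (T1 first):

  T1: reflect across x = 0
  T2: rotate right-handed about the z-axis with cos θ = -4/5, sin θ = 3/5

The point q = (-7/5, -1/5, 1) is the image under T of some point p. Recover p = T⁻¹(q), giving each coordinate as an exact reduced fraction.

p = (-1, 1, 1)

T1 = [-1 0 0 0; 0 1 0 0; 0 0 1 0; 0 0 0 1]
T2·T1 = [4/5 -3/5 0 0; -3/5 -4/5 0 0; 0 0 1 0; 0 0 0 1]
det M = -1; M⁻¹ = [4/5 -3/5 0 0; -3/5 -4/5 0 0; 0 0 1 0; 0 0 0 1]
M⁻¹ · (-7/5, -1/5, 1)ᵀ = (-1, 1, 1)ᵀ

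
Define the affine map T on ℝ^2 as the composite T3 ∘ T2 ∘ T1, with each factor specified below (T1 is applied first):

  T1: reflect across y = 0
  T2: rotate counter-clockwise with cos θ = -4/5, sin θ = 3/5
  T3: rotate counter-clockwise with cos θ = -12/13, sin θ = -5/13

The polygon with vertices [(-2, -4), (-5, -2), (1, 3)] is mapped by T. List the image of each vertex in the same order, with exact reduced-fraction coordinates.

T1 reflect across y = 0: (-2, -4) → (-2, 4); (-5, -2) → (-5, 2); (1, 3) → (1, -3)
T2 rotate counter-clockwise with cos θ = -4/5, sin θ = 3/5: (-2, 4) → (-4/5, -22/5); (-5, 2) → (14/5, -23/5); (1, -3) → (1, 3)
T3 rotate counter-clockwise with cos θ = -12/13, sin θ = -5/13: (-4/5, -22/5) → (-62/65, 284/65); (14/5, -23/5) → (-283/65, 206/65); (1, 3) → (3/13, -41/13)

image vertices: (-62/65, 284/65), (-283/65, 206/65), (3/13, -41/13)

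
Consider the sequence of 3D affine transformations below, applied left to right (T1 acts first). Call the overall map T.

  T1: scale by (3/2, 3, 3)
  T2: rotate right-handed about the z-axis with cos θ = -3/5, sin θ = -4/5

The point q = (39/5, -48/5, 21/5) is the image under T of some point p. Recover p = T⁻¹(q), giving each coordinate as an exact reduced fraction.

p = (2, 4, 7/5)

T1 = [3/2 0 0 0; 0 3 0 0; 0 0 3 0; 0 0 0 1]
T2·T1 = [-9/10 12/5 0 0; -6/5 -9/5 0 0; 0 0 3 0; 0 0 0 1]
det M = 27/2; M⁻¹ = [-2/5 -8/15 0 0; 4/15 -1/5 0 0; 0 0 1/3 0; 0 0 0 1]
M⁻¹ · (39/5, -48/5, 21/5)ᵀ = (2, 4, 7/5)ᵀ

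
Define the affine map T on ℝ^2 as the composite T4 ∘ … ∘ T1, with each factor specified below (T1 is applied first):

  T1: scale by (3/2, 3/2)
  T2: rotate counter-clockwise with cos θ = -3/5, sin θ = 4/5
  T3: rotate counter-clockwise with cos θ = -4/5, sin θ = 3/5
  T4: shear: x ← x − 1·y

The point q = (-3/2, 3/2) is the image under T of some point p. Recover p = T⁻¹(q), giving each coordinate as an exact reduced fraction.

T1 = [3/2 0 0; 0 3/2 0; 0 0 1]
T2·T1 = [-9/10 -6/5 0; 6/5 -9/10 0; 0 0 1]
T3·…·T1 = [0 3/2 0; -3/2 0 0; 0 0 1]
T4·…·T1 = [3/2 3/2 0; -3/2 0 0; 0 0 1]
det M = 9/4; M⁻¹ = [0 -2/3 0; 2/3 2/3 0; 0 0 1]
M⁻¹ · (-3/2, 3/2)ᵀ = (-1, 0)ᵀ

p = (-1, 0)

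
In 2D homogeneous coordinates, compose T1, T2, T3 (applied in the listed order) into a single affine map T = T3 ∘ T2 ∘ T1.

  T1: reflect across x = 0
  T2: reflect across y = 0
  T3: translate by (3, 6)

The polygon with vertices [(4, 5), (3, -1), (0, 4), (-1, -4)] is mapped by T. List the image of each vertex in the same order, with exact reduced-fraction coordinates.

T1 reflect across x = 0: (4, 5) → (-4, 5); (3, -1) → (-3, -1); (0, 4) → (0, 4); (-1, -4) → (1, -4)
T2 reflect across y = 0: (-4, 5) → (-4, -5); (-3, -1) → (-3, 1); (0, 4) → (0, -4); (1, -4) → (1, 4)
T3 translate by (3, 6): (-4, -5) → (-1, 1); (-3, 1) → (0, 7); (0, -4) → (3, 2); (1, 4) → (4, 10)

image vertices: (-1, 1), (0, 7), (3, 2), (4, 10)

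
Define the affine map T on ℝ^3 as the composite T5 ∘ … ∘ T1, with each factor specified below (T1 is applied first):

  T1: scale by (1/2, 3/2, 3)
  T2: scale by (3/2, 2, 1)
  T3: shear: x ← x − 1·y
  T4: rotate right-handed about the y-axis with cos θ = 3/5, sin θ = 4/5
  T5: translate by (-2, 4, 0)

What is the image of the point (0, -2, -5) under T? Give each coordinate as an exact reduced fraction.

T(p) = (-52/5, -2, -69/5)

T1 scale by (1/2, 3/2, 3): (0, -2, -5) → (0, -3, -15)
T2 scale by (3/2, 2, 1): (0, -3, -15) → (0, -6, -15)
T3 shear: x ← x − 1·y: (0, -6, -15) → (6, -6, -15)
T4 rotate right-handed about the y-axis with cos θ = 3/5, sin θ = 4/5: (6, -6, -15) → (-42/5, -6, -69/5)
T5 translate by (-2, 4, 0): (-42/5, -6, -69/5) → (-52/5, -2, -69/5)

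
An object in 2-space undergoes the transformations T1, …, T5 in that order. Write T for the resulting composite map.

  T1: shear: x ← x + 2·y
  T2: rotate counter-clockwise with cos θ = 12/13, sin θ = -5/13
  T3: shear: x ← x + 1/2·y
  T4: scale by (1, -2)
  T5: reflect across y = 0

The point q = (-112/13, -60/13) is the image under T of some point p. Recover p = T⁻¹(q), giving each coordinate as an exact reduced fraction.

T1 = [1 2 0; 0 1 0; 0 0 1]
T2·T1 = [12/13 29/13 0; -5/13 2/13 0; 0 0 1]
T3·…·T1 = [19/26 30/13 0; -5/13 2/13 0; 0 0 1]
T4·…·T1 = [19/26 30/13 0; 10/13 -4/13 0; 0 0 1]
T5·…·T1 = [19/26 30/13 0; -10/13 4/13 0; 0 0 1]
det M = 2; M⁻¹ = [2/13 -15/13 0; 5/13 19/52 0; 0 0 1]
M⁻¹ · (-112/13, -60/13)ᵀ = (4, -5)ᵀ

p = (4, -5)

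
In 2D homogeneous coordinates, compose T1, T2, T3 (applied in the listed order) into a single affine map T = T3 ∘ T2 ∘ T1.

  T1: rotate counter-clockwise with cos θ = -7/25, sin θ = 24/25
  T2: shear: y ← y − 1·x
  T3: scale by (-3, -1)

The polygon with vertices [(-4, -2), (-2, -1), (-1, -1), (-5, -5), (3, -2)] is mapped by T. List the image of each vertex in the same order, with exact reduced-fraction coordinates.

image vertices: (-228/25, 158/25), (-114/25, 79/25), (-93/25, 48/25), (-93/5, 48/5), (-81/25, -59/25)

T1 rotate counter-clockwise with cos θ = -7/25, sin θ = 24/25: (-4, -2) → (76/25, -82/25); (-2, -1) → (38/25, -41/25); (-1, -1) → (31/25, -17/25); (-5, -5) → (31/5, -17/5); (3, -2) → (27/25, 86/25)
T2 shear: y ← y − 1·x: (76/25, -82/25) → (76/25, -158/25); (38/25, -41/25) → (38/25, -79/25); (31/25, -17/25) → (31/25, -48/25); (31/5, -17/5) → (31/5, -48/5); (27/25, 86/25) → (27/25, 59/25)
T3 scale by (-3, -1): (76/25, -158/25) → (-228/25, 158/25); (38/25, -79/25) → (-114/25, 79/25); (31/25, -48/25) → (-93/25, 48/25); (31/5, -48/5) → (-93/5, 48/5); (27/25, 59/25) → (-81/25, -59/25)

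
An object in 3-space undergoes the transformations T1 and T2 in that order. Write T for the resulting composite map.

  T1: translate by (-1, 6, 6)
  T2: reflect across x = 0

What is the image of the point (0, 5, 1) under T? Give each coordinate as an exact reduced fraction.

T(p) = (1, 11, 7)

T1 translate by (-1, 6, 6): (0, 5, 1) → (-1, 11, 7)
T2 reflect across x = 0: (-1, 11, 7) → (1, 11, 7)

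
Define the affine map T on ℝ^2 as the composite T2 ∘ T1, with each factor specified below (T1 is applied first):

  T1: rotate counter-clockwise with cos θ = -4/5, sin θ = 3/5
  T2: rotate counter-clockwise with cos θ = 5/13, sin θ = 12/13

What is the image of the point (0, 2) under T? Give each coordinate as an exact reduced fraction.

T(p) = (66/65, -112/65)

T1 rotate counter-clockwise with cos θ = -4/5, sin θ = 3/5: (0, 2) → (-6/5, -8/5)
T2 rotate counter-clockwise with cos θ = 5/13, sin θ = 12/13: (-6/5, -8/5) → (66/65, -112/65)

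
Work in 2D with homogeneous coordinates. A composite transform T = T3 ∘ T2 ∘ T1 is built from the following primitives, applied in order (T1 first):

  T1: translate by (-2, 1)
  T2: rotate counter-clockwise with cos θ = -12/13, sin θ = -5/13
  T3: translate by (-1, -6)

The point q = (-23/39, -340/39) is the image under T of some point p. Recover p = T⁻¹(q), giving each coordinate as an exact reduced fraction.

p = (8/3, 5/3)

T1 = [1 0 -2; 0 1 1; 0 0 1]
T2·T1 = [-12/13 5/13 29/13; -5/13 -12/13 -2/13; 0 0 1]
T3·…·T1 = [-12/13 5/13 16/13; -5/13 -12/13 -80/13; 0 0 1]
det M = 1; M⁻¹ = [-12/13 -5/13 -16/13; 5/13 -12/13 -80/13; 0 0 1]
M⁻¹ · (-23/39, -340/39)ᵀ = (8/3, 5/3)ᵀ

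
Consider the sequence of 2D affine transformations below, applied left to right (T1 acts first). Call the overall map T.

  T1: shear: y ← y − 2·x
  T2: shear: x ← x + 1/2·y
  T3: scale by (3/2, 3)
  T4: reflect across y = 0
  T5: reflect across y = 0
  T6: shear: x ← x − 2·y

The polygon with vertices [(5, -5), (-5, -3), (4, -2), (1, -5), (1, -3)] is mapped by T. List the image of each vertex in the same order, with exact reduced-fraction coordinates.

image vertices: (345/4, -45), (-177/4, 21), (117/2, -30), (153/4, -21), (111/4, -15)

T1 shear: y ← y − 2·x: (5, -5) → (5, -15); (-5, -3) → (-5, 7); (4, -2) → (4, -10); (1, -5) → (1, -7); (1, -3) → (1, -5)
T2 shear: x ← x + 1/2·y: (5, -15) → (-5/2, -15); (-5, 7) → (-3/2, 7); (4, -10) → (-1, -10); (1, -7) → (-5/2, -7); (1, -5) → (-3/2, -5)
T3 scale by (3/2, 3): (-5/2, -15) → (-15/4, -45); (-3/2, 7) → (-9/4, 21); (-1, -10) → (-3/2, -30); (-5/2, -7) → (-15/4, -21); (-3/2, -5) → (-9/4, -15)
T4 reflect across y = 0: (-15/4, -45) → (-15/4, 45); (-9/4, 21) → (-9/4, -21); (-3/2, -30) → (-3/2, 30); (-15/4, -21) → (-15/4, 21); (-9/4, -15) → (-9/4, 15)
T5 reflect across y = 0: (-15/4, 45) → (-15/4, -45); (-9/4, -21) → (-9/4, 21); (-3/2, 30) → (-3/2, -30); (-15/4, 21) → (-15/4, -21); (-9/4, 15) → (-9/4, -15)
T6 shear: x ← x − 2·y: (-15/4, -45) → (345/4, -45); (-9/4, 21) → (-177/4, 21); (-3/2, -30) → (117/2, -30); (-15/4, -21) → (153/4, -21); (-9/4, -15) → (111/4, -15)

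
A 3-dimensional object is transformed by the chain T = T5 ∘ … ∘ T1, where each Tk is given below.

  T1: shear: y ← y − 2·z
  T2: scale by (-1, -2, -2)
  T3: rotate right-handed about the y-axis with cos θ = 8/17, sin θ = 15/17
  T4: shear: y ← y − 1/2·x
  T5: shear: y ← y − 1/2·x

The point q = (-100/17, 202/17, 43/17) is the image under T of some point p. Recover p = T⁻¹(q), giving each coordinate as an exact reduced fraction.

p = (5, 1, 2)

T1 = [1 0 0 0; 0 1 -2 0; 0 0 1 0; 0 0 0 1]
T2·T1 = [-1 0 0 0; 0 -2 4 0; 0 0 -2 0; 0 0 0 1]
T3·…·T1 = [-8/17 0 -30/17 0; 0 -2 4 0; 15/17 0 -16/17 0; 0 0 0 1]
T4·…·T1 = [-8/17 0 -30/17 0; 4/17 -2 83/17 0; 15/17 0 -16/17 0; 0 0 0 1]
T5·…·T1 = [-8/17 0 -30/17 0; 8/17 -2 98/17 0; 15/17 0 -16/17 0; 0 0 0 1]
det M = -4; M⁻¹ = [-8/17 0 15/17 0; -47/34 -1/2 -8/17 0; -15/34 0 -4/17 0; 0 0 0 1]
M⁻¹ · (-100/17, 202/17, 43/17)ᵀ = (5, 1, 2)ᵀ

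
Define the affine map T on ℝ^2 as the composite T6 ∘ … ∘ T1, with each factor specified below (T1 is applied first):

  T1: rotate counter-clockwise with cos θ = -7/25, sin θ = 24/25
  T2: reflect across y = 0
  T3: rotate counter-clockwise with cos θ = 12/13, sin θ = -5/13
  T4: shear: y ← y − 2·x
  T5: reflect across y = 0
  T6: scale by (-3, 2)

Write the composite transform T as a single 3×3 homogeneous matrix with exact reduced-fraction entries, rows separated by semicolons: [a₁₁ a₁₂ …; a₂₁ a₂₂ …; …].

T = [612/325 759/325 0; -62/65 -284/65 0; 0 0 1]

T1 = [-7/25 -24/25 0; 24/25 -7/25 0; 0 0 1]
T2·T1 = [-7/25 -24/25 0; -24/25 7/25 0; 0 0 1]
T3·…·T1 = [-204/325 -253/325 0; -253/325 204/325 0; 0 0 1]
T4·…·T1 = [-204/325 -253/325 0; 31/65 142/65 0; 0 0 1]
T5·…·T1 = [-204/325 -253/325 0; -31/65 -142/65 0; 0 0 1]
T6·…·T1 = [612/325 759/325 0; -62/65 -284/65 0; 0 0 1]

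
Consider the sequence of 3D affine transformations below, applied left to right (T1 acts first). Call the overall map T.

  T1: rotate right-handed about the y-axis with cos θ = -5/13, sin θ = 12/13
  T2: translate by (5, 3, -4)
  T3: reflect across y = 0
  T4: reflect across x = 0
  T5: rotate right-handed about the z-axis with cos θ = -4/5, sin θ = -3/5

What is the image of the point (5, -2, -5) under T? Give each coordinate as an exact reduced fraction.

T1 rotate right-handed about the y-axis with cos θ = -5/13, sin θ = 12/13: (5, -2, -5) → (-85/13, -2, -35/13)
T2 translate by (5, 3, -4): (-85/13, -2, -35/13) → (-20/13, 1, -87/13)
T3 reflect across y = 0: (-20/13, 1, -87/13) → (-20/13, -1, -87/13)
T4 reflect across x = 0: (-20/13, -1, -87/13) → (20/13, -1, -87/13)
T5 rotate right-handed about the z-axis with cos θ = -4/5, sin θ = -3/5: (20/13, -1, -87/13) → (-119/65, -8/65, -87/13)

T(p) = (-119/65, -8/65, -87/13)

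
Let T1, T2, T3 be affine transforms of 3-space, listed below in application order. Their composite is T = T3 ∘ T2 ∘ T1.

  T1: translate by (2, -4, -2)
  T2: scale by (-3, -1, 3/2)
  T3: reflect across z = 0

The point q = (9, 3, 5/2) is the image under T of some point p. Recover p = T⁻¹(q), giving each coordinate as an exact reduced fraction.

p = (-5, 1, 1/3)

T1 = [1 0 0 2; 0 1 0 -4; 0 0 1 -2; 0 0 0 1]
T2·T1 = [-3 0 0 -6; 0 -1 0 4; 0 0 3/2 -3; 0 0 0 1]
T3·…·T1 = [-3 0 0 -6; 0 -1 0 4; 0 0 -3/2 3; 0 0 0 1]
det M = -9/2; M⁻¹ = [-1/3 0 0 -2; 0 -1 0 4; 0 0 -2/3 2; 0 0 0 1]
M⁻¹ · (9, 3, 5/2)ᵀ = (-5, 1, 1/3)ᵀ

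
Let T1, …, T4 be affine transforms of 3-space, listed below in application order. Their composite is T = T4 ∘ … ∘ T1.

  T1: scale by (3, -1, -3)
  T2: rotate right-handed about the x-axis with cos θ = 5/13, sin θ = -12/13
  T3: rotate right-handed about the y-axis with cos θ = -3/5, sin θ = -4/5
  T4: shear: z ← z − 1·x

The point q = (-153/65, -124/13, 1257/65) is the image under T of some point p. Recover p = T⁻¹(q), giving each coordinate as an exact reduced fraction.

p = (5, -4, 4)

T1 = [3 0 0 0; 0 -1 0 0; 0 0 -3 0; 0 0 0 1]
T2·T1 = [3 0 0 0; 0 -5/13 -36/13 0; 0 12/13 -15/13 0; 0 0 0 1]
T3·…·T1 = [-9/5 -48/65 12/13 0; 0 -5/13 -36/13 0; 12/5 -36/65 9/13 0; 0 0 0 1]
T4·…·T1 = [-9/5 -48/65 12/13 0; 0 -5/13 -36/13 0; 21/5 12/65 -3/13 0; 0 0 0 1]
det M = 9; M⁻¹ = [1/15 0 4/15 0; -84/65 -5/13 -36/65 0; 7/39 -4/13 1/13 0; 0 0 0 1]
M⁻¹ · (-153/65, -124/13, 1257/65)ᵀ = (5, -4, 4)ᵀ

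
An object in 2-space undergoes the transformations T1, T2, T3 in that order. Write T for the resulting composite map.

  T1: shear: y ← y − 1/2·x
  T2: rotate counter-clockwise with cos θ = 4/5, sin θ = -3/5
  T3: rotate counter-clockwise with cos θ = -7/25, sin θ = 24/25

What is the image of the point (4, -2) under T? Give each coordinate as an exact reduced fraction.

T1 shear: y ← y − 1/2·x: (4, -2) → (4, -4)
T2 rotate counter-clockwise with cos θ = 4/5, sin θ = -3/5: (4, -4) → (4/5, -28/5)
T3 rotate counter-clockwise with cos θ = -7/25, sin θ = 24/25: (4/5, -28/5) → (644/125, 292/125)

T(p) = (644/125, 292/125)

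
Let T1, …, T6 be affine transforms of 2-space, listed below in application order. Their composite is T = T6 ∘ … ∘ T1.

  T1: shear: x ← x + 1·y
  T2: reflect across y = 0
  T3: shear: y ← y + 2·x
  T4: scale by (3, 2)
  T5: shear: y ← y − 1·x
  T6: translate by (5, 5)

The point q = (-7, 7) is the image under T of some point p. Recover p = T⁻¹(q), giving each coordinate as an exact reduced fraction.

T1 = [1 1 0; 0 1 0; 0 0 1]
T2·T1 = [1 1 0; 0 -1 0; 0 0 1]
T3·…·T1 = [1 1 0; 2 1 0; 0 0 1]
T4·…·T1 = [3 3 0; 4 2 0; 0 0 1]
T5·…·T1 = [3 3 0; 1 -1 0; 0 0 1]
T6·…·T1 = [3 3 5; 1 -1 5; 0 0 1]
det M = -6; M⁻¹ = [1/6 1/2 -10/3; 1/6 -1/2 5/3; 0 0 1]
M⁻¹ · (-7, 7)ᵀ = (-1, -3)ᵀ

p = (-1, -3)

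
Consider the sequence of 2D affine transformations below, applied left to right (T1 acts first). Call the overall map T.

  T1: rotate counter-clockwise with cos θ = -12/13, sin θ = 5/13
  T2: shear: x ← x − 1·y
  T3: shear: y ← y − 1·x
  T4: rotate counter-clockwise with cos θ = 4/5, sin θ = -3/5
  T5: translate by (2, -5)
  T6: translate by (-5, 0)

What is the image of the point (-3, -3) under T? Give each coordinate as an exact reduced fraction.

T1 rotate counter-clockwise with cos θ = -12/13, sin θ = 5/13: (-3, -3) → (51/13, 21/13)
T2 shear: x ← x − 1·y: (51/13, 21/13) → (30/13, 21/13)
T3 shear: y ← y − 1·x: (30/13, 21/13) → (30/13, -9/13)
T4 rotate counter-clockwise with cos θ = 4/5, sin θ = -3/5: (30/13, -9/13) → (93/65, -126/65)
T5 translate by (2, -5): (93/65, -126/65) → (223/65, -451/65)
T6 translate by (-5, 0): (223/65, -451/65) → (-102/65, -451/65)

T(p) = (-102/65, -451/65)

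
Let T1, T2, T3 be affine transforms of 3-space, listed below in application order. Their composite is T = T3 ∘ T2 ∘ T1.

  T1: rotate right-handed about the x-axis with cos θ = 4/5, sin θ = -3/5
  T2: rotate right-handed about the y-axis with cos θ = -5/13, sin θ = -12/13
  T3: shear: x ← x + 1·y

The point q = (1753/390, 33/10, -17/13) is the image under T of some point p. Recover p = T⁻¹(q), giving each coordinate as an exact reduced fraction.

p = (-5/3, 3, 3/2)

T1 = [1 0 0 0; 0 4/5 3/5 0; 0 -3/5 4/5 0; 0 0 0 1]
T2·T1 = [-5/13 36/65 -48/65 0; 0 4/5 3/5 0; 12/13 3/13 -4/13 0; 0 0 0 1]
T3·…·T1 = [-5/13 88/65 -9/65 0; 0 4/5 3/5 0; 12/13 3/13 -4/13 0; 0 0 0 1]
det M = 1; M⁻¹ = [-5/13 5/13 12/13 0; 36/65 16/65 3/13 0; -48/65 87/65 -4/13 0; 0 0 0 1]
M⁻¹ · (1753/390, 33/10, -17/13)ᵀ = (-5/3, 3, 3/2)ᵀ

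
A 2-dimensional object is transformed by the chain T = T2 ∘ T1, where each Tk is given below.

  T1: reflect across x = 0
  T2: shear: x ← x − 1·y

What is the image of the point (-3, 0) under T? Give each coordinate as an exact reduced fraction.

T1 reflect across x = 0: (-3, 0) → (3, 0)
T2 shear: x ← x − 1·y: (3, 0) → (3, 0)

T(p) = (3, 0)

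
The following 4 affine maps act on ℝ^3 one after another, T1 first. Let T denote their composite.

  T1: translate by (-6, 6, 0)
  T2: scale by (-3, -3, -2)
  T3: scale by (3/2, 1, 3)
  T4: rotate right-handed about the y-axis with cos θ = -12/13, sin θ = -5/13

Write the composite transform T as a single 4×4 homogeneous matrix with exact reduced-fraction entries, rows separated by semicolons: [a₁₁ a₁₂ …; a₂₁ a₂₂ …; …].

T1 = [1 0 0 -6; 0 1 0 6; 0 0 1 0; 0 0 0 1]
T2·T1 = [-3 0 0 18; 0 -3 0 -18; 0 0 -2 0; 0 0 0 1]
T3·…·T1 = [-9/2 0 0 27; 0 -3 0 -18; 0 0 -6 0; 0 0 0 1]
T4·…·T1 = [54/13 0 30/13 -324/13; 0 -3 0 -18; -45/26 0 72/13 135/13; 0 0 0 1]

T = [54/13 0 30/13 -324/13; 0 -3 0 -18; -45/26 0 72/13 135/13; 0 0 0 1]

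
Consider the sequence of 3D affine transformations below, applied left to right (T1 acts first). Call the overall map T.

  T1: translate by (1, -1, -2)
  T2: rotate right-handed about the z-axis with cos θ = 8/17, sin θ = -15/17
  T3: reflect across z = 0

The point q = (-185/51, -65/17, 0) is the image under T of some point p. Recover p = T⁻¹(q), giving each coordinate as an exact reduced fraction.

T1 = [1 0 0 1; 0 1 0 -1; 0 0 1 -2; 0 0 0 1]
T2·T1 = [8/17 15/17 0 -7/17; -15/17 8/17 0 -23/17; 0 0 1 -2; 0 0 0 1]
T3·…·T1 = [8/17 15/17 0 -7/17; -15/17 8/17 0 -23/17; 0 0 -1 2; 0 0 0 1]
det M = -1; M⁻¹ = [8/17 -15/17 0 -1; 15/17 8/17 0 1; 0 0 -1 2; 0 0 0 1]
M⁻¹ · (-185/51, -65/17, 0)ᵀ = (2/3, -4, 2)ᵀ

p = (2/3, -4, 2)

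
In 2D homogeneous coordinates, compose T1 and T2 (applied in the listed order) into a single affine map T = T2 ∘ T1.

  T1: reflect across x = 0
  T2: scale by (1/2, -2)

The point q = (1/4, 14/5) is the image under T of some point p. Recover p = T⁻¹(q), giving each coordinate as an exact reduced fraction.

T1 = [-1 0 0; 0 1 0; 0 0 1]
T2·T1 = [-1/2 0 0; 0 -2 0; 0 0 1]
det M = 1; M⁻¹ = [-2 0 0; 0 -1/2 0; 0 0 1]
M⁻¹ · (1/4, 14/5)ᵀ = (-1/2, -7/5)ᵀ

p = (-1/2, -7/5)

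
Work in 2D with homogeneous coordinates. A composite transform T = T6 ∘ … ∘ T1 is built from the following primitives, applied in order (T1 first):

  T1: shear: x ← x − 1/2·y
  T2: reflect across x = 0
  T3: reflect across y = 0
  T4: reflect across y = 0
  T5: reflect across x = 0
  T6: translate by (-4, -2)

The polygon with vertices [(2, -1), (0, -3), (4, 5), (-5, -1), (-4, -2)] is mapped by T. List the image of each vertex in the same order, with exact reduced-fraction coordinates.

T1 shear: x ← x − 1/2·y: (2, -1) → (5/2, -1); (0, -3) → (3/2, -3); (4, 5) → (3/2, 5); (-5, -1) → (-9/2, -1); (-4, -2) → (-3, -2)
T2 reflect across x = 0: (5/2, -1) → (-5/2, -1); (3/2, -3) → (-3/2, -3); (3/2, 5) → (-3/2, 5); (-9/2, -1) → (9/2, -1); (-3, -2) → (3, -2)
T3 reflect across y = 0: (-5/2, -1) → (-5/2, 1); (-3/2, -3) → (-3/2, 3); (-3/2, 5) → (-3/2, -5); (9/2, -1) → (9/2, 1); (3, -2) → (3, 2)
T4 reflect across y = 0: (-5/2, 1) → (-5/2, -1); (-3/2, 3) → (-3/2, -3); (-3/2, -5) → (-3/2, 5); (9/2, 1) → (9/2, -1); (3, 2) → (3, -2)
T5 reflect across x = 0: (-5/2, -1) → (5/2, -1); (-3/2, -3) → (3/2, -3); (-3/2, 5) → (3/2, 5); (9/2, -1) → (-9/2, -1); (3, -2) → (-3, -2)
T6 translate by (-4, -2): (5/2, -1) → (-3/2, -3); (3/2, -3) → (-5/2, -5); (3/2, 5) → (-5/2, 3); (-9/2, -1) → (-17/2, -3); (-3, -2) → (-7, -4)

image vertices: (-3/2, -3), (-5/2, -5), (-5/2, 3), (-17/2, -3), (-7, -4)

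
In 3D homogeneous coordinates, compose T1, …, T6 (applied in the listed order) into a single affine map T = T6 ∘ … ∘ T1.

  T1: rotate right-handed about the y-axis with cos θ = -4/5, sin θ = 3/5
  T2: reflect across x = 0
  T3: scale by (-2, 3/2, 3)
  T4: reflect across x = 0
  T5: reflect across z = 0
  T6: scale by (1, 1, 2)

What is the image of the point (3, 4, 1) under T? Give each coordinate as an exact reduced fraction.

T1 rotate right-handed about the y-axis with cos θ = -4/5, sin θ = 3/5: (3, 4, 1) → (-9/5, 4, -13/5)
T2 reflect across x = 0: (-9/5, 4, -13/5) → (9/5, 4, -13/5)
T3 scale by (-2, 3/2, 3): (9/5, 4, -13/5) → (-18/5, 6, -39/5)
T4 reflect across x = 0: (-18/5, 6, -39/5) → (18/5, 6, -39/5)
T5 reflect across z = 0: (18/5, 6, -39/5) → (18/5, 6, 39/5)
T6 scale by (1, 1, 2): (18/5, 6, 39/5) → (18/5, 6, 78/5)

T(p) = (18/5, 6, 78/5)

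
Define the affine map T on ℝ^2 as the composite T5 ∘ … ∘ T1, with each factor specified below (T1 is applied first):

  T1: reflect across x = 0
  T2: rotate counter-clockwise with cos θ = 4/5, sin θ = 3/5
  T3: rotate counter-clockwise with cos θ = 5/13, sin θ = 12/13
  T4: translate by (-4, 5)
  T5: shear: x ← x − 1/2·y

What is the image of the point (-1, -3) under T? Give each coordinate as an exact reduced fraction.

T1 reflect across x = 0: (-1, -3) → (1, -3)
T2 rotate counter-clockwise with cos θ = 4/5, sin θ = 3/5: (1, -3) → (13/5, -9/5)
T3 rotate counter-clockwise with cos θ = 5/13, sin θ = 12/13: (13/5, -9/5) → (173/65, 111/65)
T4 translate by (-4, 5): (173/65, 111/65) → (-87/65, 436/65)
T5 shear: x ← x − 1/2·y: (-87/65, 436/65) → (-61/13, 436/65)

T(p) = (-61/13, 436/65)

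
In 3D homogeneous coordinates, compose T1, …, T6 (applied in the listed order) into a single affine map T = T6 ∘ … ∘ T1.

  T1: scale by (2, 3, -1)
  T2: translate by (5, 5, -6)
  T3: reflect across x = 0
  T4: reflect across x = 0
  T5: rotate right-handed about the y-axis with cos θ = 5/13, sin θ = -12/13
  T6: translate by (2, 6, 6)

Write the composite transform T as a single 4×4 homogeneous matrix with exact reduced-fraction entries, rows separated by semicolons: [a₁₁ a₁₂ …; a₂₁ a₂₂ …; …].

T = [10/13 0 12/13 123/13; 0 3 0 11; 24/13 0 -5/13 108/13; 0 0 0 1]

T1 = [2 0 0 0; 0 3 0 0; 0 0 -1 0; 0 0 0 1]
T2·T1 = [2 0 0 5; 0 3 0 5; 0 0 -1 -6; 0 0 0 1]
T3·…·T1 = [-2 0 0 -5; 0 3 0 5; 0 0 -1 -6; 0 0 0 1]
T4·…·T1 = [2 0 0 5; 0 3 0 5; 0 0 -1 -6; 0 0 0 1]
T5·…·T1 = [10/13 0 12/13 97/13; 0 3 0 5; 24/13 0 -5/13 30/13; 0 0 0 1]
T6·…·T1 = [10/13 0 12/13 123/13; 0 3 0 11; 24/13 0 -5/13 108/13; 0 0 0 1]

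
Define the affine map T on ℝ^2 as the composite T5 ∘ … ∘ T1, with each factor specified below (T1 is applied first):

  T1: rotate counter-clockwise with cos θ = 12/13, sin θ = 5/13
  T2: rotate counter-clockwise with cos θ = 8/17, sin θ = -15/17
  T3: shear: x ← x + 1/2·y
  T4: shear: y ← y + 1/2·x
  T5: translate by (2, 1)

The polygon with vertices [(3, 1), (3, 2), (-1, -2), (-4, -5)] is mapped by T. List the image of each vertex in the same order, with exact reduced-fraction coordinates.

T1 rotate counter-clockwise with cos θ = 12/13, sin θ = 5/13: (3, 1) → (31/13, 27/13); (3, 2) → (2, 3); (-1, -2) → (-2/13, -29/13); (-4, -5) → (-23/13, -80/13)
T2 rotate counter-clockwise with cos θ = 8/17, sin θ = -15/17: (31/13, 27/13) → (653/221, -249/221); (2, 3) → (61/17, -6/17); (-2/13, -29/13) → (-451/221, -202/221); (-23/13, -80/13) → (-1384/221, -295/221)
T3 shear: x ← x + 1/2·y: (653/221, -249/221) → (1057/442, -249/221); (61/17, -6/17) → (58/17, -6/17); (-451/221, -202/221) → (-552/221, -202/221); (-1384/221, -295/221) → (-3063/442, -295/221)
T4 shear: y ← y + 1/2·x: (1057/442, -249/221) → (1057/442, 61/884); (58/17, -6/17) → (58/17, 23/17); (-552/221, -202/221) → (-552/221, -478/221); (-3063/442, -295/221) → (-3063/442, -4243/884)
T5 translate by (2, 1): (1057/442, 61/884) → (1941/442, 945/884); (58/17, 23/17) → (92/17, 40/17); (-552/221, -478/221) → (-110/221, -257/221); (-3063/442, -4243/884) → (-2179/442, -3359/884)

image vertices: (1941/442, 945/884), (92/17, 40/17), (-110/221, -257/221), (-2179/442, -3359/884)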